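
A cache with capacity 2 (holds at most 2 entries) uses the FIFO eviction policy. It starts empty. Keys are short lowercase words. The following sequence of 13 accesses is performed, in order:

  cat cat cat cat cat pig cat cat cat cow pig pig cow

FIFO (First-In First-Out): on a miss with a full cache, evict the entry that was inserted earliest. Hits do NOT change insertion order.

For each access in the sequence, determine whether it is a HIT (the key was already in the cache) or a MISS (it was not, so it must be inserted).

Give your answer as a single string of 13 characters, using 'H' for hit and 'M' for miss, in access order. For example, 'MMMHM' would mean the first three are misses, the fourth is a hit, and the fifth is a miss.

Answer: MHHHHMHHHMHHH

Derivation:
FIFO simulation (capacity=2):
  1. access cat: MISS. Cache (old->new): [cat]
  2. access cat: HIT. Cache (old->new): [cat]
  3. access cat: HIT. Cache (old->new): [cat]
  4. access cat: HIT. Cache (old->new): [cat]
  5. access cat: HIT. Cache (old->new): [cat]
  6. access pig: MISS. Cache (old->new): [cat pig]
  7. access cat: HIT. Cache (old->new): [cat pig]
  8. access cat: HIT. Cache (old->new): [cat pig]
  9. access cat: HIT. Cache (old->new): [cat pig]
  10. access cow: MISS, evict cat. Cache (old->new): [pig cow]
  11. access pig: HIT. Cache (old->new): [pig cow]
  12. access pig: HIT. Cache (old->new): [pig cow]
  13. access cow: HIT. Cache (old->new): [pig cow]
Total: 10 hits, 3 misses, 1 evictions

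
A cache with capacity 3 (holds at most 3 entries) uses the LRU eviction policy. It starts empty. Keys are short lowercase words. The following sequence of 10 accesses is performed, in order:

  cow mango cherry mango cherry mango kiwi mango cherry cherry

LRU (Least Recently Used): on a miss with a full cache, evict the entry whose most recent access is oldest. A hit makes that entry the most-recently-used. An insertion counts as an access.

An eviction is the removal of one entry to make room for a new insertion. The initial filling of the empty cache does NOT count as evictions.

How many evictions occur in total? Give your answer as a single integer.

Answer: 1

Derivation:
LRU simulation (capacity=3):
  1. access cow: MISS. Cache (LRU->MRU): [cow]
  2. access mango: MISS. Cache (LRU->MRU): [cow mango]
  3. access cherry: MISS. Cache (LRU->MRU): [cow mango cherry]
  4. access mango: HIT. Cache (LRU->MRU): [cow cherry mango]
  5. access cherry: HIT. Cache (LRU->MRU): [cow mango cherry]
  6. access mango: HIT. Cache (LRU->MRU): [cow cherry mango]
  7. access kiwi: MISS, evict cow. Cache (LRU->MRU): [cherry mango kiwi]
  8. access mango: HIT. Cache (LRU->MRU): [cherry kiwi mango]
  9. access cherry: HIT. Cache (LRU->MRU): [kiwi mango cherry]
  10. access cherry: HIT. Cache (LRU->MRU): [kiwi mango cherry]
Total: 6 hits, 4 misses, 1 evictions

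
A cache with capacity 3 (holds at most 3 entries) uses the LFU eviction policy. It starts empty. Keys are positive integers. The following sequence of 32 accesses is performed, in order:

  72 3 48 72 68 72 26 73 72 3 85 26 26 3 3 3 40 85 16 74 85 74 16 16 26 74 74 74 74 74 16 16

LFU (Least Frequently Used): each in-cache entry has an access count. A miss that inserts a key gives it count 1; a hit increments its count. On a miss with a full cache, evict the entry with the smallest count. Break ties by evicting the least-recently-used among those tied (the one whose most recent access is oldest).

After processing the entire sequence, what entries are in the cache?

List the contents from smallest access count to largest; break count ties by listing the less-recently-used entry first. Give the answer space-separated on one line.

LFU simulation (capacity=3):
  1. access 72: MISS. Cache: [72(c=1)]
  2. access 3: MISS. Cache: [72(c=1) 3(c=1)]
  3. access 48: MISS. Cache: [72(c=1) 3(c=1) 48(c=1)]
  4. access 72: HIT, count now 2. Cache: [3(c=1) 48(c=1) 72(c=2)]
  5. access 68: MISS, evict 3(c=1). Cache: [48(c=1) 68(c=1) 72(c=2)]
  6. access 72: HIT, count now 3. Cache: [48(c=1) 68(c=1) 72(c=3)]
  7. access 26: MISS, evict 48(c=1). Cache: [68(c=1) 26(c=1) 72(c=3)]
  8. access 73: MISS, evict 68(c=1). Cache: [26(c=1) 73(c=1) 72(c=3)]
  9. access 72: HIT, count now 4. Cache: [26(c=1) 73(c=1) 72(c=4)]
  10. access 3: MISS, evict 26(c=1). Cache: [73(c=1) 3(c=1) 72(c=4)]
  11. access 85: MISS, evict 73(c=1). Cache: [3(c=1) 85(c=1) 72(c=4)]
  12. access 26: MISS, evict 3(c=1). Cache: [85(c=1) 26(c=1) 72(c=4)]
  13. access 26: HIT, count now 2. Cache: [85(c=1) 26(c=2) 72(c=4)]
  14. access 3: MISS, evict 85(c=1). Cache: [3(c=1) 26(c=2) 72(c=4)]
  15. access 3: HIT, count now 2. Cache: [26(c=2) 3(c=2) 72(c=4)]
  16. access 3: HIT, count now 3. Cache: [26(c=2) 3(c=3) 72(c=4)]
  17. access 40: MISS, evict 26(c=2). Cache: [40(c=1) 3(c=3) 72(c=4)]
  18. access 85: MISS, evict 40(c=1). Cache: [85(c=1) 3(c=3) 72(c=4)]
  19. access 16: MISS, evict 85(c=1). Cache: [16(c=1) 3(c=3) 72(c=4)]
  20. access 74: MISS, evict 16(c=1). Cache: [74(c=1) 3(c=3) 72(c=4)]
  21. access 85: MISS, evict 74(c=1). Cache: [85(c=1) 3(c=3) 72(c=4)]
  22. access 74: MISS, evict 85(c=1). Cache: [74(c=1) 3(c=3) 72(c=4)]
  23. access 16: MISS, evict 74(c=1). Cache: [16(c=1) 3(c=3) 72(c=4)]
  24. access 16: HIT, count now 2. Cache: [16(c=2) 3(c=3) 72(c=4)]
  25. access 26: MISS, evict 16(c=2). Cache: [26(c=1) 3(c=3) 72(c=4)]
  26. access 74: MISS, evict 26(c=1). Cache: [74(c=1) 3(c=3) 72(c=4)]
  27. access 74: HIT, count now 2. Cache: [74(c=2) 3(c=3) 72(c=4)]
  28. access 74: HIT, count now 3. Cache: [3(c=3) 74(c=3) 72(c=4)]
  29. access 74: HIT, count now 4. Cache: [3(c=3) 72(c=4) 74(c=4)]
  30. access 74: HIT, count now 5. Cache: [3(c=3) 72(c=4) 74(c=5)]
  31. access 16: MISS, evict 3(c=3). Cache: [16(c=1) 72(c=4) 74(c=5)]
  32. access 16: HIT, count now 2. Cache: [16(c=2) 72(c=4) 74(c=5)]
Total: 12 hits, 20 misses, 17 evictions

Answer: 16 72 74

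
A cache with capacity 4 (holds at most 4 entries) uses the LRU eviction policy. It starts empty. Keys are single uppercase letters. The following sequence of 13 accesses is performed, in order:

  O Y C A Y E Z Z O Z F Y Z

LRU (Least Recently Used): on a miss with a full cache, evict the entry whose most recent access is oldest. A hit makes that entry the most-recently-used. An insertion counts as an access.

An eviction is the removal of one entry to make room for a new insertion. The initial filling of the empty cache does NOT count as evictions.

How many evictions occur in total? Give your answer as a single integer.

Answer: 5

Derivation:
LRU simulation (capacity=4):
  1. access O: MISS. Cache (LRU->MRU): [O]
  2. access Y: MISS. Cache (LRU->MRU): [O Y]
  3. access C: MISS. Cache (LRU->MRU): [O Y C]
  4. access A: MISS. Cache (LRU->MRU): [O Y C A]
  5. access Y: HIT. Cache (LRU->MRU): [O C A Y]
  6. access E: MISS, evict O. Cache (LRU->MRU): [C A Y E]
  7. access Z: MISS, evict C. Cache (LRU->MRU): [A Y E Z]
  8. access Z: HIT. Cache (LRU->MRU): [A Y E Z]
  9. access O: MISS, evict A. Cache (LRU->MRU): [Y E Z O]
  10. access Z: HIT. Cache (LRU->MRU): [Y E O Z]
  11. access F: MISS, evict Y. Cache (LRU->MRU): [E O Z F]
  12. access Y: MISS, evict E. Cache (LRU->MRU): [O Z F Y]
  13. access Z: HIT. Cache (LRU->MRU): [O F Y Z]
Total: 4 hits, 9 misses, 5 evictions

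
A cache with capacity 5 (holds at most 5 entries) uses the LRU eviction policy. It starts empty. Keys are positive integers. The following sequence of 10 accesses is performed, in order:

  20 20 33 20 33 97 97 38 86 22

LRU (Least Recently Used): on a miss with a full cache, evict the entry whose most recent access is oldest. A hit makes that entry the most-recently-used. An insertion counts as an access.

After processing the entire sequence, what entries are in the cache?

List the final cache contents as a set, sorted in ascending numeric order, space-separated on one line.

Answer: 22 33 38 86 97

Derivation:
LRU simulation (capacity=5):
  1. access 20: MISS. Cache (LRU->MRU): [20]
  2. access 20: HIT. Cache (LRU->MRU): [20]
  3. access 33: MISS. Cache (LRU->MRU): [20 33]
  4. access 20: HIT. Cache (LRU->MRU): [33 20]
  5. access 33: HIT. Cache (LRU->MRU): [20 33]
  6. access 97: MISS. Cache (LRU->MRU): [20 33 97]
  7. access 97: HIT. Cache (LRU->MRU): [20 33 97]
  8. access 38: MISS. Cache (LRU->MRU): [20 33 97 38]
  9. access 86: MISS. Cache (LRU->MRU): [20 33 97 38 86]
  10. access 22: MISS, evict 20. Cache (LRU->MRU): [33 97 38 86 22]
Total: 4 hits, 6 misses, 1 evictions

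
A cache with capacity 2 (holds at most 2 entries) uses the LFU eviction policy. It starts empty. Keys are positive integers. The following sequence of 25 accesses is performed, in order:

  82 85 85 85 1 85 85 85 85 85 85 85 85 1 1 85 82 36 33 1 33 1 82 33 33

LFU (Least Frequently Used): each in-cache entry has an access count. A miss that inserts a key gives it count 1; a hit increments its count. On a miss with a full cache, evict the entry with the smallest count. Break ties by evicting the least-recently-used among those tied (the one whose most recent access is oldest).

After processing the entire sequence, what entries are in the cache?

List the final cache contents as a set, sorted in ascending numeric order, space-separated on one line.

LFU simulation (capacity=2):
  1. access 82: MISS. Cache: [82(c=1)]
  2. access 85: MISS. Cache: [82(c=1) 85(c=1)]
  3. access 85: HIT, count now 2. Cache: [82(c=1) 85(c=2)]
  4. access 85: HIT, count now 3. Cache: [82(c=1) 85(c=3)]
  5. access 1: MISS, evict 82(c=1). Cache: [1(c=1) 85(c=3)]
  6. access 85: HIT, count now 4. Cache: [1(c=1) 85(c=4)]
  7. access 85: HIT, count now 5. Cache: [1(c=1) 85(c=5)]
  8. access 85: HIT, count now 6. Cache: [1(c=1) 85(c=6)]
  9. access 85: HIT, count now 7. Cache: [1(c=1) 85(c=7)]
  10. access 85: HIT, count now 8. Cache: [1(c=1) 85(c=8)]
  11. access 85: HIT, count now 9. Cache: [1(c=1) 85(c=9)]
  12. access 85: HIT, count now 10. Cache: [1(c=1) 85(c=10)]
  13. access 85: HIT, count now 11. Cache: [1(c=1) 85(c=11)]
  14. access 1: HIT, count now 2. Cache: [1(c=2) 85(c=11)]
  15. access 1: HIT, count now 3. Cache: [1(c=3) 85(c=11)]
  16. access 85: HIT, count now 12. Cache: [1(c=3) 85(c=12)]
  17. access 82: MISS, evict 1(c=3). Cache: [82(c=1) 85(c=12)]
  18. access 36: MISS, evict 82(c=1). Cache: [36(c=1) 85(c=12)]
  19. access 33: MISS, evict 36(c=1). Cache: [33(c=1) 85(c=12)]
  20. access 1: MISS, evict 33(c=1). Cache: [1(c=1) 85(c=12)]
  21. access 33: MISS, evict 1(c=1). Cache: [33(c=1) 85(c=12)]
  22. access 1: MISS, evict 33(c=1). Cache: [1(c=1) 85(c=12)]
  23. access 82: MISS, evict 1(c=1). Cache: [82(c=1) 85(c=12)]
  24. access 33: MISS, evict 82(c=1). Cache: [33(c=1) 85(c=12)]
  25. access 33: HIT, count now 2. Cache: [33(c=2) 85(c=12)]
Total: 14 hits, 11 misses, 9 evictions

Answer: 33 85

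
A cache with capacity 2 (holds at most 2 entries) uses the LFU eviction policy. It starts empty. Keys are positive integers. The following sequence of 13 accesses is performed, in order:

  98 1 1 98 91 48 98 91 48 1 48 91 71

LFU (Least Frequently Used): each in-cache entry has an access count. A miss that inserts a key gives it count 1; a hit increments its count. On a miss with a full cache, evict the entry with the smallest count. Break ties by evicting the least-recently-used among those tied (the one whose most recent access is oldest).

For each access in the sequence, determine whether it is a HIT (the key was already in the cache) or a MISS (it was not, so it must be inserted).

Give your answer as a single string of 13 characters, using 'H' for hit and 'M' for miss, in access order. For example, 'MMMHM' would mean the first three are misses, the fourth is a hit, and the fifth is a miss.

Answer: MMHHMMHMMMMMM

Derivation:
LFU simulation (capacity=2):
  1. access 98: MISS. Cache: [98(c=1)]
  2. access 1: MISS. Cache: [98(c=1) 1(c=1)]
  3. access 1: HIT, count now 2. Cache: [98(c=1) 1(c=2)]
  4. access 98: HIT, count now 2. Cache: [1(c=2) 98(c=2)]
  5. access 91: MISS, evict 1(c=2). Cache: [91(c=1) 98(c=2)]
  6. access 48: MISS, evict 91(c=1). Cache: [48(c=1) 98(c=2)]
  7. access 98: HIT, count now 3. Cache: [48(c=1) 98(c=3)]
  8. access 91: MISS, evict 48(c=1). Cache: [91(c=1) 98(c=3)]
  9. access 48: MISS, evict 91(c=1). Cache: [48(c=1) 98(c=3)]
  10. access 1: MISS, evict 48(c=1). Cache: [1(c=1) 98(c=3)]
  11. access 48: MISS, evict 1(c=1). Cache: [48(c=1) 98(c=3)]
  12. access 91: MISS, evict 48(c=1). Cache: [91(c=1) 98(c=3)]
  13. access 71: MISS, evict 91(c=1). Cache: [71(c=1) 98(c=3)]
Total: 3 hits, 10 misses, 8 evictions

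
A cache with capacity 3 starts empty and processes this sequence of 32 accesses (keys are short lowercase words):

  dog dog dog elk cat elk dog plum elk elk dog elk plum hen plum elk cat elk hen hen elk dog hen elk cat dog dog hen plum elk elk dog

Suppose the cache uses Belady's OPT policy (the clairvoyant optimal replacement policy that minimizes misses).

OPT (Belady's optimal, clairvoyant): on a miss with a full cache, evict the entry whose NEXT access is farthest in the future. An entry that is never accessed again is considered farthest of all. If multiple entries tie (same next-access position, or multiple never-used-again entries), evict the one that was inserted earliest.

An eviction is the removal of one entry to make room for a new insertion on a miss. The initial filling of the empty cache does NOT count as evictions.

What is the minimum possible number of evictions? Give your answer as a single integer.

OPT (Belady) simulation (capacity=3):
  1. access dog: MISS. Cache: [dog]
  2. access dog: HIT. Next use of dog: step 3. Cache: [dog]
  3. access dog: HIT. Next use of dog: step 7. Cache: [dog]
  4. access elk: MISS. Cache: [dog elk]
  5. access cat: MISS. Cache: [dog elk cat]
  6. access elk: HIT. Next use of elk: step 9. Cache: [dog elk cat]
  7. access dog: HIT. Next use of dog: step 11. Cache: [dog elk cat]
  8. access plum: MISS, evict cat (next use: step 17). Cache: [dog elk plum]
  9. access elk: HIT. Next use of elk: step 10. Cache: [dog elk plum]
  10. access elk: HIT. Next use of elk: step 12. Cache: [dog elk plum]
  11. access dog: HIT. Next use of dog: step 22. Cache: [dog elk plum]
  12. access elk: HIT. Next use of elk: step 16. Cache: [dog elk plum]
  13. access plum: HIT. Next use of plum: step 15. Cache: [dog elk plum]
  14. access hen: MISS, evict dog (next use: step 22). Cache: [elk plum hen]
  15. access plum: HIT. Next use of plum: step 29. Cache: [elk plum hen]
  16. access elk: HIT. Next use of elk: step 18. Cache: [elk plum hen]
  17. access cat: MISS, evict plum (next use: step 29). Cache: [elk hen cat]
  18. access elk: HIT. Next use of elk: step 21. Cache: [elk hen cat]
  19. access hen: HIT. Next use of hen: step 20. Cache: [elk hen cat]
  20. access hen: HIT. Next use of hen: step 23. Cache: [elk hen cat]
  21. access elk: HIT. Next use of elk: step 24. Cache: [elk hen cat]
  22. access dog: MISS, evict cat (next use: step 25). Cache: [elk hen dog]
  23. access hen: HIT. Next use of hen: step 28. Cache: [elk hen dog]
  24. access elk: HIT. Next use of elk: step 30. Cache: [elk hen dog]
  25. access cat: MISS, evict elk (next use: step 30). Cache: [hen dog cat]
  26. access dog: HIT. Next use of dog: step 27. Cache: [hen dog cat]
  27. access dog: HIT. Next use of dog: step 32. Cache: [hen dog cat]
  28. access hen: HIT. Next use of hen: never. Cache: [hen dog cat]
  29. access plum: MISS, evict hen (next use: never). Cache: [dog cat plum]
  30. access elk: MISS, evict cat (next use: never). Cache: [dog plum elk]
  31. access elk: HIT. Next use of elk: never. Cache: [dog plum elk]
  32. access dog: HIT. Next use of dog: never. Cache: [dog plum elk]
Total: 22 hits, 10 misses, 7 evictions

Answer: 7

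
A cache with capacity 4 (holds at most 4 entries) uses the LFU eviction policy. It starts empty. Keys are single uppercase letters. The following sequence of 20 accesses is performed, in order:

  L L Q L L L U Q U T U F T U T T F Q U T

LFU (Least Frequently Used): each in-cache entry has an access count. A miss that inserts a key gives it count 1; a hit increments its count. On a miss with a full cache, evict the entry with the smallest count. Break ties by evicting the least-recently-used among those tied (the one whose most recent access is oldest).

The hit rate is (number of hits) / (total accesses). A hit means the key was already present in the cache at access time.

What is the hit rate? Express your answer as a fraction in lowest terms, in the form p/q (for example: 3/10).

Answer: 3/5

Derivation:
LFU simulation (capacity=4):
  1. access L: MISS. Cache: [L(c=1)]
  2. access L: HIT, count now 2. Cache: [L(c=2)]
  3. access Q: MISS. Cache: [Q(c=1) L(c=2)]
  4. access L: HIT, count now 3. Cache: [Q(c=1) L(c=3)]
  5. access L: HIT, count now 4. Cache: [Q(c=1) L(c=4)]
  6. access L: HIT, count now 5. Cache: [Q(c=1) L(c=5)]
  7. access U: MISS. Cache: [Q(c=1) U(c=1) L(c=5)]
  8. access Q: HIT, count now 2. Cache: [U(c=1) Q(c=2) L(c=5)]
  9. access U: HIT, count now 2. Cache: [Q(c=2) U(c=2) L(c=5)]
  10. access T: MISS. Cache: [T(c=1) Q(c=2) U(c=2) L(c=5)]
  11. access U: HIT, count now 3. Cache: [T(c=1) Q(c=2) U(c=3) L(c=5)]
  12. access F: MISS, evict T(c=1). Cache: [F(c=1) Q(c=2) U(c=3) L(c=5)]
  13. access T: MISS, evict F(c=1). Cache: [T(c=1) Q(c=2) U(c=3) L(c=5)]
  14. access U: HIT, count now 4. Cache: [T(c=1) Q(c=2) U(c=4) L(c=5)]
  15. access T: HIT, count now 2. Cache: [Q(c=2) T(c=2) U(c=4) L(c=5)]
  16. access T: HIT, count now 3. Cache: [Q(c=2) T(c=3) U(c=4) L(c=5)]
  17. access F: MISS, evict Q(c=2). Cache: [F(c=1) T(c=3) U(c=4) L(c=5)]
  18. access Q: MISS, evict F(c=1). Cache: [Q(c=1) T(c=3) U(c=4) L(c=5)]
  19. access U: HIT, count now 5. Cache: [Q(c=1) T(c=3) L(c=5) U(c=5)]
  20. access T: HIT, count now 4. Cache: [Q(c=1) T(c=4) L(c=5) U(c=5)]
Total: 12 hits, 8 misses, 4 evictions

Hit rate = 12/20 = 3/5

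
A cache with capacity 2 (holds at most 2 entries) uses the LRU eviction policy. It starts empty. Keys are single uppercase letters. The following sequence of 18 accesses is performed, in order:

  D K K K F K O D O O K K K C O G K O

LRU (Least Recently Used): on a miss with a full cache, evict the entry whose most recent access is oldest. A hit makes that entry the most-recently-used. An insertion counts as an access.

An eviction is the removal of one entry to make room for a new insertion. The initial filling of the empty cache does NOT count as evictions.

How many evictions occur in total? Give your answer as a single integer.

LRU simulation (capacity=2):
  1. access D: MISS. Cache (LRU->MRU): [D]
  2. access K: MISS. Cache (LRU->MRU): [D K]
  3. access K: HIT. Cache (LRU->MRU): [D K]
  4. access K: HIT. Cache (LRU->MRU): [D K]
  5. access F: MISS, evict D. Cache (LRU->MRU): [K F]
  6. access K: HIT. Cache (LRU->MRU): [F K]
  7. access O: MISS, evict F. Cache (LRU->MRU): [K O]
  8. access D: MISS, evict K. Cache (LRU->MRU): [O D]
  9. access O: HIT. Cache (LRU->MRU): [D O]
  10. access O: HIT. Cache (LRU->MRU): [D O]
  11. access K: MISS, evict D. Cache (LRU->MRU): [O K]
  12. access K: HIT. Cache (LRU->MRU): [O K]
  13. access K: HIT. Cache (LRU->MRU): [O K]
  14. access C: MISS, evict O. Cache (LRU->MRU): [K C]
  15. access O: MISS, evict K. Cache (LRU->MRU): [C O]
  16. access G: MISS, evict C. Cache (LRU->MRU): [O G]
  17. access K: MISS, evict O. Cache (LRU->MRU): [G K]
  18. access O: MISS, evict G. Cache (LRU->MRU): [K O]
Total: 7 hits, 11 misses, 9 evictions

Answer: 9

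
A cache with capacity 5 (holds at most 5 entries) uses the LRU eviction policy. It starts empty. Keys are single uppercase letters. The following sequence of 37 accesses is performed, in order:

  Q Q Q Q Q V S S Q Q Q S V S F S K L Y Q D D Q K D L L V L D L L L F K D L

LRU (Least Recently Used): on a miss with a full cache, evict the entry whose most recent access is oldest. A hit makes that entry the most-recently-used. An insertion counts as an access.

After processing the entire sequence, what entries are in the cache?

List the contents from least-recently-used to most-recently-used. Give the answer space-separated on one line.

LRU simulation (capacity=5):
  1. access Q: MISS. Cache (LRU->MRU): [Q]
  2. access Q: HIT. Cache (LRU->MRU): [Q]
  3. access Q: HIT. Cache (LRU->MRU): [Q]
  4. access Q: HIT. Cache (LRU->MRU): [Q]
  5. access Q: HIT. Cache (LRU->MRU): [Q]
  6. access V: MISS. Cache (LRU->MRU): [Q V]
  7. access S: MISS. Cache (LRU->MRU): [Q V S]
  8. access S: HIT. Cache (LRU->MRU): [Q V S]
  9. access Q: HIT. Cache (LRU->MRU): [V S Q]
  10. access Q: HIT. Cache (LRU->MRU): [V S Q]
  11. access Q: HIT. Cache (LRU->MRU): [V S Q]
  12. access S: HIT. Cache (LRU->MRU): [V Q S]
  13. access V: HIT. Cache (LRU->MRU): [Q S V]
  14. access S: HIT. Cache (LRU->MRU): [Q V S]
  15. access F: MISS. Cache (LRU->MRU): [Q V S F]
  16. access S: HIT. Cache (LRU->MRU): [Q V F S]
  17. access K: MISS. Cache (LRU->MRU): [Q V F S K]
  18. access L: MISS, evict Q. Cache (LRU->MRU): [V F S K L]
  19. access Y: MISS, evict V. Cache (LRU->MRU): [F S K L Y]
  20. access Q: MISS, evict F. Cache (LRU->MRU): [S K L Y Q]
  21. access D: MISS, evict S. Cache (LRU->MRU): [K L Y Q D]
  22. access D: HIT. Cache (LRU->MRU): [K L Y Q D]
  23. access Q: HIT. Cache (LRU->MRU): [K L Y D Q]
  24. access K: HIT. Cache (LRU->MRU): [L Y D Q K]
  25. access D: HIT. Cache (LRU->MRU): [L Y Q K D]
  26. access L: HIT. Cache (LRU->MRU): [Y Q K D L]
  27. access L: HIT. Cache (LRU->MRU): [Y Q K D L]
  28. access V: MISS, evict Y. Cache (LRU->MRU): [Q K D L V]
  29. access L: HIT. Cache (LRU->MRU): [Q K D V L]
  30. access D: HIT. Cache (LRU->MRU): [Q K V L D]
  31. access L: HIT. Cache (LRU->MRU): [Q K V D L]
  32. access L: HIT. Cache (LRU->MRU): [Q K V D L]
  33. access L: HIT. Cache (LRU->MRU): [Q K V D L]
  34. access F: MISS, evict Q. Cache (LRU->MRU): [K V D L F]
  35. access K: HIT. Cache (LRU->MRU): [V D L F K]
  36. access D: HIT. Cache (LRU->MRU): [V L F K D]
  37. access L: HIT. Cache (LRU->MRU): [V F K D L]
Total: 26 hits, 11 misses, 6 evictions

Answer: V F K D L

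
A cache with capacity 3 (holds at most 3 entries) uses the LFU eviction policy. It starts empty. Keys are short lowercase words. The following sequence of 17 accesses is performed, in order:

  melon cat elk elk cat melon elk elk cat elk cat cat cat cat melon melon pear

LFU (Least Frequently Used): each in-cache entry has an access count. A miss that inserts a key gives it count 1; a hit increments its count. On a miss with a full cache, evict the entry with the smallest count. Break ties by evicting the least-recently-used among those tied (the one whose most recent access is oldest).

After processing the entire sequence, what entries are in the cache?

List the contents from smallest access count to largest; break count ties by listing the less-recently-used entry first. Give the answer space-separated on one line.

LFU simulation (capacity=3):
  1. access melon: MISS. Cache: [melon(c=1)]
  2. access cat: MISS. Cache: [melon(c=1) cat(c=1)]
  3. access elk: MISS. Cache: [melon(c=1) cat(c=1) elk(c=1)]
  4. access elk: HIT, count now 2. Cache: [melon(c=1) cat(c=1) elk(c=2)]
  5. access cat: HIT, count now 2. Cache: [melon(c=1) elk(c=2) cat(c=2)]
  6. access melon: HIT, count now 2. Cache: [elk(c=2) cat(c=2) melon(c=2)]
  7. access elk: HIT, count now 3. Cache: [cat(c=2) melon(c=2) elk(c=3)]
  8. access elk: HIT, count now 4. Cache: [cat(c=2) melon(c=2) elk(c=4)]
  9. access cat: HIT, count now 3. Cache: [melon(c=2) cat(c=3) elk(c=4)]
  10. access elk: HIT, count now 5. Cache: [melon(c=2) cat(c=3) elk(c=5)]
  11. access cat: HIT, count now 4. Cache: [melon(c=2) cat(c=4) elk(c=5)]
  12. access cat: HIT, count now 5. Cache: [melon(c=2) elk(c=5) cat(c=5)]
  13. access cat: HIT, count now 6. Cache: [melon(c=2) elk(c=5) cat(c=6)]
  14. access cat: HIT, count now 7. Cache: [melon(c=2) elk(c=5) cat(c=7)]
  15. access melon: HIT, count now 3. Cache: [melon(c=3) elk(c=5) cat(c=7)]
  16. access melon: HIT, count now 4. Cache: [melon(c=4) elk(c=5) cat(c=7)]
  17. access pear: MISS, evict melon(c=4). Cache: [pear(c=1) elk(c=5) cat(c=7)]
Total: 13 hits, 4 misses, 1 evictions

Answer: pear elk cat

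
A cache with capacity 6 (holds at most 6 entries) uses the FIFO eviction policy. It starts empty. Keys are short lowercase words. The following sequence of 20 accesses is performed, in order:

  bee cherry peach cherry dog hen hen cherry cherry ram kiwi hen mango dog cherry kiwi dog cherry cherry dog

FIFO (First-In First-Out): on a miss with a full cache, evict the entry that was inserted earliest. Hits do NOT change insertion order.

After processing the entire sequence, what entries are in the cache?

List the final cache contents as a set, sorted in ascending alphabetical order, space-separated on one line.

FIFO simulation (capacity=6):
  1. access bee: MISS. Cache (old->new): [bee]
  2. access cherry: MISS. Cache (old->new): [bee cherry]
  3. access peach: MISS. Cache (old->new): [bee cherry peach]
  4. access cherry: HIT. Cache (old->new): [bee cherry peach]
  5. access dog: MISS. Cache (old->new): [bee cherry peach dog]
  6. access hen: MISS. Cache (old->new): [bee cherry peach dog hen]
  7. access hen: HIT. Cache (old->new): [bee cherry peach dog hen]
  8. access cherry: HIT. Cache (old->new): [bee cherry peach dog hen]
  9. access cherry: HIT. Cache (old->new): [bee cherry peach dog hen]
  10. access ram: MISS. Cache (old->new): [bee cherry peach dog hen ram]
  11. access kiwi: MISS, evict bee. Cache (old->new): [cherry peach dog hen ram kiwi]
  12. access hen: HIT. Cache (old->new): [cherry peach dog hen ram kiwi]
  13. access mango: MISS, evict cherry. Cache (old->new): [peach dog hen ram kiwi mango]
  14. access dog: HIT. Cache (old->new): [peach dog hen ram kiwi mango]
  15. access cherry: MISS, evict peach. Cache (old->new): [dog hen ram kiwi mango cherry]
  16. access kiwi: HIT. Cache (old->new): [dog hen ram kiwi mango cherry]
  17. access dog: HIT. Cache (old->new): [dog hen ram kiwi mango cherry]
  18. access cherry: HIT. Cache (old->new): [dog hen ram kiwi mango cherry]
  19. access cherry: HIT. Cache (old->new): [dog hen ram kiwi mango cherry]
  20. access dog: HIT. Cache (old->new): [dog hen ram kiwi mango cherry]
Total: 11 hits, 9 misses, 3 evictions

Answer: cherry dog hen kiwi mango ram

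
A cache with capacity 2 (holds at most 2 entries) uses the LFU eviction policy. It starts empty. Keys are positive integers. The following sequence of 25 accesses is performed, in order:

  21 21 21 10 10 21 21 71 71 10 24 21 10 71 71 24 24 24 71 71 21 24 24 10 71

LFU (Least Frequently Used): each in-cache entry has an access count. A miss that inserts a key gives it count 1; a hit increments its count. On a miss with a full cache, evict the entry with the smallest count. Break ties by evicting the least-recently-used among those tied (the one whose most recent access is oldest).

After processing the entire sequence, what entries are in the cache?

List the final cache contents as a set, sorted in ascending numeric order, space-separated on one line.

LFU simulation (capacity=2):
  1. access 21: MISS. Cache: [21(c=1)]
  2. access 21: HIT, count now 2. Cache: [21(c=2)]
  3. access 21: HIT, count now 3. Cache: [21(c=3)]
  4. access 10: MISS. Cache: [10(c=1) 21(c=3)]
  5. access 10: HIT, count now 2. Cache: [10(c=2) 21(c=3)]
  6. access 21: HIT, count now 4. Cache: [10(c=2) 21(c=4)]
  7. access 21: HIT, count now 5. Cache: [10(c=2) 21(c=5)]
  8. access 71: MISS, evict 10(c=2). Cache: [71(c=1) 21(c=5)]
  9. access 71: HIT, count now 2. Cache: [71(c=2) 21(c=5)]
  10. access 10: MISS, evict 71(c=2). Cache: [10(c=1) 21(c=5)]
  11. access 24: MISS, evict 10(c=1). Cache: [24(c=1) 21(c=5)]
  12. access 21: HIT, count now 6. Cache: [24(c=1) 21(c=6)]
  13. access 10: MISS, evict 24(c=1). Cache: [10(c=1) 21(c=6)]
  14. access 71: MISS, evict 10(c=1). Cache: [71(c=1) 21(c=6)]
  15. access 71: HIT, count now 2. Cache: [71(c=2) 21(c=6)]
  16. access 24: MISS, evict 71(c=2). Cache: [24(c=1) 21(c=6)]
  17. access 24: HIT, count now 2. Cache: [24(c=2) 21(c=6)]
  18. access 24: HIT, count now 3. Cache: [24(c=3) 21(c=6)]
  19. access 71: MISS, evict 24(c=3). Cache: [71(c=1) 21(c=6)]
  20. access 71: HIT, count now 2. Cache: [71(c=2) 21(c=6)]
  21. access 21: HIT, count now 7. Cache: [71(c=2) 21(c=7)]
  22. access 24: MISS, evict 71(c=2). Cache: [24(c=1) 21(c=7)]
  23. access 24: HIT, count now 2. Cache: [24(c=2) 21(c=7)]
  24. access 10: MISS, evict 24(c=2). Cache: [10(c=1) 21(c=7)]
  25. access 71: MISS, evict 10(c=1). Cache: [71(c=1) 21(c=7)]
Total: 13 hits, 12 misses, 10 evictions

Answer: 21 71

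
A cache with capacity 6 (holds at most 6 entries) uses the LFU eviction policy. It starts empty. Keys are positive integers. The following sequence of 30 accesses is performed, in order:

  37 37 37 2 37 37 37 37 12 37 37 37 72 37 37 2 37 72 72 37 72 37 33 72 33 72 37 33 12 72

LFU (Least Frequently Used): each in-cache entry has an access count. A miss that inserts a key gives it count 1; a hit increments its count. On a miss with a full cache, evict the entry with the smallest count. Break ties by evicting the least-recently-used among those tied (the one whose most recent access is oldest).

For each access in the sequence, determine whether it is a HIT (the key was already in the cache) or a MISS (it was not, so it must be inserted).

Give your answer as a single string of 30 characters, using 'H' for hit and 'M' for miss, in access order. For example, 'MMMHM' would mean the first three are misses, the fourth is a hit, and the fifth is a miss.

LFU simulation (capacity=6):
  1. access 37: MISS. Cache: [37(c=1)]
  2. access 37: HIT, count now 2. Cache: [37(c=2)]
  3. access 37: HIT, count now 3. Cache: [37(c=3)]
  4. access 2: MISS. Cache: [2(c=1) 37(c=3)]
  5. access 37: HIT, count now 4. Cache: [2(c=1) 37(c=4)]
  6. access 37: HIT, count now 5. Cache: [2(c=1) 37(c=5)]
  7. access 37: HIT, count now 6. Cache: [2(c=1) 37(c=6)]
  8. access 37: HIT, count now 7. Cache: [2(c=1) 37(c=7)]
  9. access 12: MISS. Cache: [2(c=1) 12(c=1) 37(c=7)]
  10. access 37: HIT, count now 8. Cache: [2(c=1) 12(c=1) 37(c=8)]
  11. access 37: HIT, count now 9. Cache: [2(c=1) 12(c=1) 37(c=9)]
  12. access 37: HIT, count now 10. Cache: [2(c=1) 12(c=1) 37(c=10)]
  13. access 72: MISS. Cache: [2(c=1) 12(c=1) 72(c=1) 37(c=10)]
  14. access 37: HIT, count now 11. Cache: [2(c=1) 12(c=1) 72(c=1) 37(c=11)]
  15. access 37: HIT, count now 12. Cache: [2(c=1) 12(c=1) 72(c=1) 37(c=12)]
  16. access 2: HIT, count now 2. Cache: [12(c=1) 72(c=1) 2(c=2) 37(c=12)]
  17. access 37: HIT, count now 13. Cache: [12(c=1) 72(c=1) 2(c=2) 37(c=13)]
  18. access 72: HIT, count now 2. Cache: [12(c=1) 2(c=2) 72(c=2) 37(c=13)]
  19. access 72: HIT, count now 3. Cache: [12(c=1) 2(c=2) 72(c=3) 37(c=13)]
  20. access 37: HIT, count now 14. Cache: [12(c=1) 2(c=2) 72(c=3) 37(c=14)]
  21. access 72: HIT, count now 4. Cache: [12(c=1) 2(c=2) 72(c=4) 37(c=14)]
  22. access 37: HIT, count now 15. Cache: [12(c=1) 2(c=2) 72(c=4) 37(c=15)]
  23. access 33: MISS. Cache: [12(c=1) 33(c=1) 2(c=2) 72(c=4) 37(c=15)]
  24. access 72: HIT, count now 5. Cache: [12(c=1) 33(c=1) 2(c=2) 72(c=5) 37(c=15)]
  25. access 33: HIT, count now 2. Cache: [12(c=1) 2(c=2) 33(c=2) 72(c=5) 37(c=15)]
  26. access 72: HIT, count now 6. Cache: [12(c=1) 2(c=2) 33(c=2) 72(c=6) 37(c=15)]
  27. access 37: HIT, count now 16. Cache: [12(c=1) 2(c=2) 33(c=2) 72(c=6) 37(c=16)]
  28. access 33: HIT, count now 3. Cache: [12(c=1) 2(c=2) 33(c=3) 72(c=6) 37(c=16)]
  29. access 12: HIT, count now 2. Cache: [2(c=2) 12(c=2) 33(c=3) 72(c=6) 37(c=16)]
  30. access 72: HIT, count now 7. Cache: [2(c=2) 12(c=2) 33(c=3) 72(c=7) 37(c=16)]
Total: 25 hits, 5 misses, 0 evictions

Answer: MHHMHHHHMHHHMHHHHHHHHHMHHHHHHH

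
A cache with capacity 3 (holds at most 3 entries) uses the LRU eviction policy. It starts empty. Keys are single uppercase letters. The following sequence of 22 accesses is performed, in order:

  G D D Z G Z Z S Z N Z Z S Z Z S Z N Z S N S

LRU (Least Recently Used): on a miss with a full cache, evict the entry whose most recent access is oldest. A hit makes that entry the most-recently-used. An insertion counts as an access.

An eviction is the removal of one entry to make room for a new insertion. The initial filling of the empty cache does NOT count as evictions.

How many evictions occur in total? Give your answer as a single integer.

LRU simulation (capacity=3):
  1. access G: MISS. Cache (LRU->MRU): [G]
  2. access D: MISS. Cache (LRU->MRU): [G D]
  3. access D: HIT. Cache (LRU->MRU): [G D]
  4. access Z: MISS. Cache (LRU->MRU): [G D Z]
  5. access G: HIT. Cache (LRU->MRU): [D Z G]
  6. access Z: HIT. Cache (LRU->MRU): [D G Z]
  7. access Z: HIT. Cache (LRU->MRU): [D G Z]
  8. access S: MISS, evict D. Cache (LRU->MRU): [G Z S]
  9. access Z: HIT. Cache (LRU->MRU): [G S Z]
  10. access N: MISS, evict G. Cache (LRU->MRU): [S Z N]
  11. access Z: HIT. Cache (LRU->MRU): [S N Z]
  12. access Z: HIT. Cache (LRU->MRU): [S N Z]
  13. access S: HIT. Cache (LRU->MRU): [N Z S]
  14. access Z: HIT. Cache (LRU->MRU): [N S Z]
  15. access Z: HIT. Cache (LRU->MRU): [N S Z]
  16. access S: HIT. Cache (LRU->MRU): [N Z S]
  17. access Z: HIT. Cache (LRU->MRU): [N S Z]
  18. access N: HIT. Cache (LRU->MRU): [S Z N]
  19. access Z: HIT. Cache (LRU->MRU): [S N Z]
  20. access S: HIT. Cache (LRU->MRU): [N Z S]
  21. access N: HIT. Cache (LRU->MRU): [Z S N]
  22. access S: HIT. Cache (LRU->MRU): [Z N S]
Total: 17 hits, 5 misses, 2 evictions

Answer: 2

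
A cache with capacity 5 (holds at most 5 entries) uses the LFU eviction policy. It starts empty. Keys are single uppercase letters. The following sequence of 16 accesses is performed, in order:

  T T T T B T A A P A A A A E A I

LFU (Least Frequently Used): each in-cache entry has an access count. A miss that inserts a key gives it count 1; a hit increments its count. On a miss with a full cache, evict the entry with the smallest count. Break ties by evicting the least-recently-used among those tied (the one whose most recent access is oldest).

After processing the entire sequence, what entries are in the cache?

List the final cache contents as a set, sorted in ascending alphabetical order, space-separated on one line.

LFU simulation (capacity=5):
  1. access T: MISS. Cache: [T(c=1)]
  2. access T: HIT, count now 2. Cache: [T(c=2)]
  3. access T: HIT, count now 3. Cache: [T(c=3)]
  4. access T: HIT, count now 4. Cache: [T(c=4)]
  5. access B: MISS. Cache: [B(c=1) T(c=4)]
  6. access T: HIT, count now 5. Cache: [B(c=1) T(c=5)]
  7. access A: MISS. Cache: [B(c=1) A(c=1) T(c=5)]
  8. access A: HIT, count now 2. Cache: [B(c=1) A(c=2) T(c=5)]
  9. access P: MISS. Cache: [B(c=1) P(c=1) A(c=2) T(c=5)]
  10. access A: HIT, count now 3. Cache: [B(c=1) P(c=1) A(c=3) T(c=5)]
  11. access A: HIT, count now 4. Cache: [B(c=1) P(c=1) A(c=4) T(c=5)]
  12. access A: HIT, count now 5. Cache: [B(c=1) P(c=1) T(c=5) A(c=5)]
  13. access A: HIT, count now 6. Cache: [B(c=1) P(c=1) T(c=5) A(c=6)]
  14. access E: MISS. Cache: [B(c=1) P(c=1) E(c=1) T(c=5) A(c=6)]
  15. access A: HIT, count now 7. Cache: [B(c=1) P(c=1) E(c=1) T(c=5) A(c=7)]
  16. access I: MISS, evict B(c=1). Cache: [P(c=1) E(c=1) I(c=1) T(c=5) A(c=7)]
Total: 10 hits, 6 misses, 1 evictions

Answer: A E I P T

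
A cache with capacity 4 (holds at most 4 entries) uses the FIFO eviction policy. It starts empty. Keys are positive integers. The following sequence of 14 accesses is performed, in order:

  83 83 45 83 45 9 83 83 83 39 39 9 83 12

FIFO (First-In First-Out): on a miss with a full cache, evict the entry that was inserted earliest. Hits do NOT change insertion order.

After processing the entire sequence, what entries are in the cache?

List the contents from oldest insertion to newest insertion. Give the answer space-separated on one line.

Answer: 45 9 39 12

Derivation:
FIFO simulation (capacity=4):
  1. access 83: MISS. Cache (old->new): [83]
  2. access 83: HIT. Cache (old->new): [83]
  3. access 45: MISS. Cache (old->new): [83 45]
  4. access 83: HIT. Cache (old->new): [83 45]
  5. access 45: HIT. Cache (old->new): [83 45]
  6. access 9: MISS. Cache (old->new): [83 45 9]
  7. access 83: HIT. Cache (old->new): [83 45 9]
  8. access 83: HIT. Cache (old->new): [83 45 9]
  9. access 83: HIT. Cache (old->new): [83 45 9]
  10. access 39: MISS. Cache (old->new): [83 45 9 39]
  11. access 39: HIT. Cache (old->new): [83 45 9 39]
  12. access 9: HIT. Cache (old->new): [83 45 9 39]
  13. access 83: HIT. Cache (old->new): [83 45 9 39]
  14. access 12: MISS, evict 83. Cache (old->new): [45 9 39 12]
Total: 9 hits, 5 misses, 1 evictions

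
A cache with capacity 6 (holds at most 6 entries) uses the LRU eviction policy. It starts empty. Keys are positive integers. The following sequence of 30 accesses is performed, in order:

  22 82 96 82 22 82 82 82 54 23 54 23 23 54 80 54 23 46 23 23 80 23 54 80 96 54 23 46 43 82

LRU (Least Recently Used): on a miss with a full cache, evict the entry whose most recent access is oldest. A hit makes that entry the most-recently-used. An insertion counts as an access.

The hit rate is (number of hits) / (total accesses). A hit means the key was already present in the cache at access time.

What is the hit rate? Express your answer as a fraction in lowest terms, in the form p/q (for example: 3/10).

Answer: 2/3

Derivation:
LRU simulation (capacity=6):
  1. access 22: MISS. Cache (LRU->MRU): [22]
  2. access 82: MISS. Cache (LRU->MRU): [22 82]
  3. access 96: MISS. Cache (LRU->MRU): [22 82 96]
  4. access 82: HIT. Cache (LRU->MRU): [22 96 82]
  5. access 22: HIT. Cache (LRU->MRU): [96 82 22]
  6. access 82: HIT. Cache (LRU->MRU): [96 22 82]
  7. access 82: HIT. Cache (LRU->MRU): [96 22 82]
  8. access 82: HIT. Cache (LRU->MRU): [96 22 82]
  9. access 54: MISS. Cache (LRU->MRU): [96 22 82 54]
  10. access 23: MISS. Cache (LRU->MRU): [96 22 82 54 23]
  11. access 54: HIT. Cache (LRU->MRU): [96 22 82 23 54]
  12. access 23: HIT. Cache (LRU->MRU): [96 22 82 54 23]
  13. access 23: HIT. Cache (LRU->MRU): [96 22 82 54 23]
  14. access 54: HIT. Cache (LRU->MRU): [96 22 82 23 54]
  15. access 80: MISS. Cache (LRU->MRU): [96 22 82 23 54 80]
  16. access 54: HIT. Cache (LRU->MRU): [96 22 82 23 80 54]
  17. access 23: HIT. Cache (LRU->MRU): [96 22 82 80 54 23]
  18. access 46: MISS, evict 96. Cache (LRU->MRU): [22 82 80 54 23 46]
  19. access 23: HIT. Cache (LRU->MRU): [22 82 80 54 46 23]
  20. access 23: HIT. Cache (LRU->MRU): [22 82 80 54 46 23]
  21. access 80: HIT. Cache (LRU->MRU): [22 82 54 46 23 80]
  22. access 23: HIT. Cache (LRU->MRU): [22 82 54 46 80 23]
  23. access 54: HIT. Cache (LRU->MRU): [22 82 46 80 23 54]
  24. access 80: HIT. Cache (LRU->MRU): [22 82 46 23 54 80]
  25. access 96: MISS, evict 22. Cache (LRU->MRU): [82 46 23 54 80 96]
  26. access 54: HIT. Cache (LRU->MRU): [82 46 23 80 96 54]
  27. access 23: HIT. Cache (LRU->MRU): [82 46 80 96 54 23]
  28. access 46: HIT. Cache (LRU->MRU): [82 80 96 54 23 46]
  29. access 43: MISS, evict 82. Cache (LRU->MRU): [80 96 54 23 46 43]
  30. access 82: MISS, evict 80. Cache (LRU->MRU): [96 54 23 46 43 82]
Total: 20 hits, 10 misses, 4 evictions

Hit rate = 20/30 = 2/3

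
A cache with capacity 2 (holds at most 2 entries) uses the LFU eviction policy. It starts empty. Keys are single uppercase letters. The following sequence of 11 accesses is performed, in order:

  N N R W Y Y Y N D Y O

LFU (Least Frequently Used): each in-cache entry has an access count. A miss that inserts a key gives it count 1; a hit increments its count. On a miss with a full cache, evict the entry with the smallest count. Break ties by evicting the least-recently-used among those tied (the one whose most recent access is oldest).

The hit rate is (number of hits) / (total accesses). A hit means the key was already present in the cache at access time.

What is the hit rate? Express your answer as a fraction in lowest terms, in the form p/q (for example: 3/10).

LFU simulation (capacity=2):
  1. access N: MISS. Cache: [N(c=1)]
  2. access N: HIT, count now 2. Cache: [N(c=2)]
  3. access R: MISS. Cache: [R(c=1) N(c=2)]
  4. access W: MISS, evict R(c=1). Cache: [W(c=1) N(c=2)]
  5. access Y: MISS, evict W(c=1). Cache: [Y(c=1) N(c=2)]
  6. access Y: HIT, count now 2. Cache: [N(c=2) Y(c=2)]
  7. access Y: HIT, count now 3. Cache: [N(c=2) Y(c=3)]
  8. access N: HIT, count now 3. Cache: [Y(c=3) N(c=3)]
  9. access D: MISS, evict Y(c=3). Cache: [D(c=1) N(c=3)]
  10. access Y: MISS, evict D(c=1). Cache: [Y(c=1) N(c=3)]
  11. access O: MISS, evict Y(c=1). Cache: [O(c=1) N(c=3)]
Total: 4 hits, 7 misses, 5 evictions

Hit rate = 4/11

Answer: 4/11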